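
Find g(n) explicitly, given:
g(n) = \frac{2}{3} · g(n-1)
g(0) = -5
Pure geometric recurrence with ratio \frac{2}{3}.
By induction g(n) = g(0) · (\frac{2}{3})^n = - 5 \left(\frac{2}{3}\right)^{n}.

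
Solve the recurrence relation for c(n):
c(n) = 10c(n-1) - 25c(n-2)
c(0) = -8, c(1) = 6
Characteristic equation: x² - 10x + 25 = 0, which is (x - (5))².
Repeated root r = 5.
General solution: c(n) = (A + Bn)·(5)^n.
From c(0) = -8: A = -8.
From c(1) = 6: (A + B)·(5) = 6 ⇒ B = \frac{46}{5}.
So c(n) = \left(\frac{46 n}{5} - 8\right) \cdot (5)^n.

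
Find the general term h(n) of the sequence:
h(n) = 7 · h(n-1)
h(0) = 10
Pure geometric recurrence with ratio 7.
By induction h(n) = h(0) · (7)^n = 10 \cdot 7^{n}.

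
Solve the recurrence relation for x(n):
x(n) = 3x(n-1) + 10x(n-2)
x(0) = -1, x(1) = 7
Characteristic equation: x² - 3x - 10 = 0, which factors as (x - (5))(x - (-2)) = 0.
Roots r₁ = 5, r₂ = -2 (distinct).
General solution: x(n) = A·(5)^n + B·(-2)^n.
From x(0) = -1: A + B = -1.
From x(1) = 7: 5A - 2B = 7.
Solving: A = \frac{5}{7}, B = - \frac{12}{7}.
So x(n) = - \frac{12 \left(-2\right)^{n}}{7} + \frac{5 \cdot 5^{n}}{7}.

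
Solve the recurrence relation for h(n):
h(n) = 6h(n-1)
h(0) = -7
This is a homogeneous first-order recurrence with ratio 6.
By induction h(n) = h(0) · (6)^n = - 7 \cdot 6^{n}.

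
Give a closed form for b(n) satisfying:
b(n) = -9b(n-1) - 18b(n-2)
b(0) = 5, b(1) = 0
Characteristic equation: x² + 9x + 18 = 0, which factors as (x - (-3))(x - (-6)) = 0.
Roots r₁ = -3, r₂ = -6 (distinct).
General solution: b(n) = A·(-3)^n + B·(-6)^n.
From b(0) = 5: A + B = 5.
From b(1) = 0: -3A - 6B = 0.
Solving: A = 10, B = -5.
So b(n) = 10 \left(-3\right)^{n} - 5 \left(-6\right)^{n}.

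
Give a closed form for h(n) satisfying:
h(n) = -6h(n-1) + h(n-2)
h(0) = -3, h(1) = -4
Characteristic equation: x² + 6x - 1 = 0.
Discriminant Δ = (-6)² + 4·(1) = 40.
Roots r₁,₂ = (-6 ± √40)/2, so r₁ = -3 + \sqrt{10}, r₂ = - \sqrt{10} - 3.
General solution: h(n) = A·r₁^n + B·r₂^n.
From the initial conditions, A + B = -3 and r₁A + r₂B = -4.
Since r₁ - r₂ = √40: A = (-4 - (-3)r₂)/√40 = - \frac{13 \sqrt{10}}{20} - \frac{3}{2}, and B = -3 - A = - \frac{3}{2} + \frac{13 \sqrt{10}}{20}.
So h(n) = \left(- \frac{13 \sqrt{10}}{20} - \frac{3}{2}\right)\left(-3 + \sqrt{10}\right)^n + \left(- \frac{3}{2} + \frac{13 \sqrt{10}}{20}\right)\left(- \sqrt{10} - 3\right)^n.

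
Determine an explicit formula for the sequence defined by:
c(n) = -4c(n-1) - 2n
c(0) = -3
First-order linear with linear forcing.
Homogeneous solution: c_h(n) = A·(-4)^n.
Try particular c_p(n) = pn + q. Substituting:
  pn + q = -4(p(n-1) + q) - 2n.
Matching the n-coefficient: p = -4p - 2 ⇒ p = - \frac{2}{5}.
Matching constants: q = 4p - 4q ⇒ q = - \frac{8}{25}.
General: c(n) = A·(-4)^n - \frac{2 n}{5} - \frac{8}{25}.
Apply c(0) = -3: A - \frac{8}{25} = -3 ⇒ A = - \frac{67}{25}.
So c(n) = - \frac{67 \left(-4\right)^{n}}{25} - \frac{2 n}{5} - \frac{8}{25}.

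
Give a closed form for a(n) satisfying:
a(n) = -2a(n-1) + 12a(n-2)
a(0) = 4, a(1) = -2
Characteristic equation: x² + 2x - 12 = 0.
Discriminant Δ = (-2)² + 4·(12) = 52.
Roots r₁,₂ = (-2 ± √52)/2, so r₁ = -1 + \sqrt{13}, r₂ = - \sqrt{13} - 1.
General solution: a(n) = A·r₁^n + B·r₂^n.
From the initial conditions, A + B = 4 and r₁A + r₂B = -2.
Since r₁ - r₂ = √52: A = (-2 - (4)r₂)/√52 = \frac{\sqrt{13}}{13} + 2, and B = 4 - A = 2 - \frac{\sqrt{13}}{13}.
So a(n) = \left(\frac{\sqrt{13}}{13} + 2\right)\left(-1 + \sqrt{13}\right)^n + \left(2 - \frac{\sqrt{13}}{13}\right)\left(- \sqrt{13} - 1\right)^n.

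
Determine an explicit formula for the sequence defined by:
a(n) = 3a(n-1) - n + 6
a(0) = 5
First-order linear with linear forcing.
Homogeneous solution: a_h(n) = A·(3)^n.
Try particular a_p(n) = pn + q. Substituting:
  pn + q = 3(p(n-1) + q) - n + 6.
Matching the n-coefficient: p = 3p - 1 ⇒ p = \frac{1}{2}.
Matching constants: q = -3p + 3q + 6 ⇒ q = - \frac{9}{4}.
General: a(n) = A·(3)^n + \frac{n}{2} - \frac{9}{4}.
Apply a(0) = 5: A - \frac{9}{4} = 5 ⇒ A = \frac{29}{4}.
So a(n) = \frac{29 \cdot 3^{n}}{4} + \frac{n}{2} - \frac{9}{4}.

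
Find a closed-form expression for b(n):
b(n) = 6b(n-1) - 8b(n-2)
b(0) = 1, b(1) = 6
Characteristic equation: x² - 6x + 8 = 0, which factors as (x - (4))(x - (2)) = 0.
Roots r₁ = 4, r₂ = 2 (distinct).
General solution: b(n) = A·(4)^n + B·(2)^n.
From b(0) = 1: A + B = 1.
From b(1) = 6: 4A + 2B = 6.
Solving: A = 2, B = -1.
So b(n) = - 2^{n} + 2 \cdot 4^{n}.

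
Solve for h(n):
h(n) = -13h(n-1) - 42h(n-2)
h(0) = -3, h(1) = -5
Characteristic equation: x² + 13x + 42 = 0, which factors as (x - (-7))(x - (-6)) = 0.
Roots r₁ = -7, r₂ = -6 (distinct).
General solution: h(n) = A·(-7)^n + B·(-6)^n.
From h(0) = -3: A + B = -3.
From h(1) = -5: -7A - 6B = -5.
Solving: A = 23, B = -26.
So h(n) = - 26 \left(-6\right)^{n} + 23 \left(-7\right)^{n}.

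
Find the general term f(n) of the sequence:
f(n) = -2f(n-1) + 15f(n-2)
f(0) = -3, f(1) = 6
Characteristic equation: x² + 2x - 15 = 0, which factors as (x - (3))(x - (-5)) = 0.
Roots r₁ = 3, r₂ = -5 (distinct).
General solution: f(n) = A·(3)^n + B·(-5)^n.
From f(0) = -3: A + B = -3.
From f(1) = 6: 3A - 5B = 6.
Solving: A = - \frac{9}{8}, B = - \frac{15}{8}.
So f(n) = - \frac{15 \left(-5\right)^{n}}{8} - \frac{9 \cdot 3^{n}}{8}.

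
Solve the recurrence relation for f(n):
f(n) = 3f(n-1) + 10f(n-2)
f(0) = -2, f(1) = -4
Characteristic equation: x² - 3x - 10 = 0, which factors as (x - (5))(x - (-2)) = 0.
Roots r₁ = 5, r₂ = -2 (distinct).
General solution: f(n) = A·(5)^n + B·(-2)^n.
From f(0) = -2: A + B = -2.
From f(1) = -4: 5A - 2B = -4.
Solving: A = - \frac{8}{7}, B = - \frac{6}{7}.
So f(n) = - \frac{6 \left(-2\right)^{n}}{7} - \frac{8 \cdot 5^{n}}{7}.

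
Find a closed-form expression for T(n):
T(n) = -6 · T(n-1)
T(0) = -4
Pure geometric recurrence with ratio -6.
By induction T(n) = T(0) · (-6)^n = - 4 \left(-6\right)^{n}.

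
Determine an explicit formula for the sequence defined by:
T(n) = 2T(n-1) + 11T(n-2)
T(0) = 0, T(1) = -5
Characteristic equation: x² - 2x - 11 = 0.
Discriminant Δ = (2)² + 4·(11) = 48.
Roots r₁,₂ = (2 ± √48)/2, so r₁ = 1 + 2 \sqrt{3}, r₂ = 1 - 2 \sqrt{3}.
General solution: T(n) = A·r₁^n + B·r₂^n.
From the initial conditions, A + B = 0 and r₁A + r₂B = -5.
Since r₁ - r₂ = √48: A = (-5 - (0)r₂)/√48 = - \frac{5 \sqrt{3}}{12}, and B = 0 - A = \frac{5 \sqrt{3}}{12}.
So T(n) = \left(- \frac{5 \sqrt{3}}{12}\right)\left(1 + 2 \sqrt{3}\right)^n + \left(\frac{5 \sqrt{3}}{12}\right)\left(1 - 2 \sqrt{3}\right)^n.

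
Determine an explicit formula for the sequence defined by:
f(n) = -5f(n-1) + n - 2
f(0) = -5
First-order linear with linear forcing.
Homogeneous solution: f_h(n) = A·(-5)^n.
Try particular f_p(n) = pn + q. Substituting:
  pn + q = -5(p(n-1) + q) + n - 2.
Matching the n-coefficient: p = -5p + 1 ⇒ p = \frac{1}{6}.
Matching constants: q = 5p - 5q - 2 ⇒ q = - \frac{7}{36}.
General: f(n) = A·(-5)^n + \frac{n}{6} - \frac{7}{36}.
Apply f(0) = -5: A - \frac{7}{36} = -5 ⇒ A = - \frac{173}{36}.
So f(n) = - \frac{173 \left(-5\right)^{n}}{36} + \frac{n}{6} - \frac{7}{36}.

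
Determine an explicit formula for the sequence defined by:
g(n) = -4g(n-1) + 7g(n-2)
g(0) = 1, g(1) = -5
Characteristic equation: x² + 4x - 7 = 0.
Discriminant Δ = (-4)² + 4·(7) = 44.
Roots r₁,₂ = (-4 ± √44)/2, so r₁ = -2 + \sqrt{11}, r₂ = - \sqrt{11} - 2.
General solution: g(n) = A·r₁^n + B·r₂^n.
From the initial conditions, A + B = 1 and r₁A + r₂B = -5.
Since r₁ - r₂ = √44: A = (-5 - (1)r₂)/√44 = \frac{1}{2} - \frac{3 \sqrt{11}}{22}, and B = 1 - A = \frac{3 \sqrt{11}}{22} + \frac{1}{2}.
So g(n) = \left(\frac{1}{2} - \frac{3 \sqrt{11}}{22}\right)\left(-2 + \sqrt{11}\right)^n + \left(\frac{3 \sqrt{11}}{22} + \frac{1}{2}\right)\left(- \sqrt{11} - 2\right)^n.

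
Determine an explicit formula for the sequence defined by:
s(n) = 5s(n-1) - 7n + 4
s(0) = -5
First-order linear with linear forcing.
Homogeneous solution: s_h(n) = A·(5)^n.
Try particular s_p(n) = pn + q. Substituting:
  pn + q = 5(p(n-1) + q) - 7n + 4.
Matching the n-coefficient: p = 5p - 7 ⇒ p = \frac{7}{4}.
Matching constants: q = -5p + 5q + 4 ⇒ q = \frac{19}{16}.
General: s(n) = A·(5)^n + \frac{7 n}{4} + \frac{19}{16}.
Apply s(0) = -5: A + \frac{19}{16} = -5 ⇒ A = - \frac{99}{16}.
So s(n) = - \frac{99 \cdot 5^{n}}{16} + \frac{7 n}{4} + \frac{19}{16}.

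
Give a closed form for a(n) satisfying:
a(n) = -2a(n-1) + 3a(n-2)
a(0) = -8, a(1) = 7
Characteristic equation: x² + 2x - 3 = 0, which factors as (x - (-3))(x - (1)) = 0.
Roots r₁ = -3, r₂ = 1 (distinct).
General solution: a(n) = A·(-3)^n + B·(1)^n.
From a(0) = -8: A + B = -8.
From a(1) = 7: -3A + B = 7.
Solving: A = - \frac{15}{4}, B = - \frac{17}{4}.
So a(n) = - \frac{15 \left(-3\right)^{n}}{4} - \frac{17}{4}.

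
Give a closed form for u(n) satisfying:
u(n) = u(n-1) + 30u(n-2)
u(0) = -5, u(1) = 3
Characteristic equation: x² - x - 30 = 0, which factors as (x - (6))(x - (-5)) = 0.
Roots r₁ = 6, r₂ = -5 (distinct).
General solution: u(n) = A·(6)^n + B·(-5)^n.
From u(0) = -5: A + B = -5.
From u(1) = 3: 6A - 5B = 3.
Solving: A = -2, B = -3.
So u(n) = - 3 \left(-5\right)^{n} - 2 \cdot 6^{n}.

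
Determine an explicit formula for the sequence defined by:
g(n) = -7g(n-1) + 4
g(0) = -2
First-order linear non-homogeneous.
Homogeneous solution: g_h(n) = A·(-7)^n.
Try constant particular solution g_p = K: K = -7K + 4 ⇒ K = \frac{1}{2}.
General: g(n) = A·(-7)^n + \frac{1}{2}.
Apply g(0) = -2: A + \frac{1}{2} = -2 ⇒ A = - \frac{5}{2}.
So g(n) = \frac{1}{2} - \frac{5 \left(-7\right)^{n}}{2}.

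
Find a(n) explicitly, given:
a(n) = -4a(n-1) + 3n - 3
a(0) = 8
First-order linear with linear forcing.
Homogeneous solution: a_h(n) = A·(-4)^n.
Try particular a_p(n) = pn + q. Substituting:
  pn + q = -4(p(n-1) + q) + 3n - 3.
Matching the n-coefficient: p = -4p + 3 ⇒ p = \frac{3}{5}.
Matching constants: q = 4p - 4q - 3 ⇒ q = - \frac{3}{25}.
General: a(n) = A·(-4)^n + \frac{3 n}{5} - \frac{3}{25}.
Apply a(0) = 8: A - \frac{3}{25} = 8 ⇒ A = \frac{203}{25}.
So a(n) = \frac{203 \left(-4\right)^{n}}{25} + \frac{3 n}{5} - \frac{3}{25}.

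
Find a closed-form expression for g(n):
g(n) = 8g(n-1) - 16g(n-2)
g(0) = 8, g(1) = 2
Characteristic equation: x² - 8x + 16 = 0, which is (x - (4))².
Repeated root r = 4.
General solution: g(n) = (A + Bn)·(4)^n.
From g(0) = 8: A = 8.
From g(1) = 2: (A + B)·(4) = 2 ⇒ B = - \frac{15}{2}.
So g(n) = \left(8 - \frac{15 n}{2}\right) \cdot (4)^n.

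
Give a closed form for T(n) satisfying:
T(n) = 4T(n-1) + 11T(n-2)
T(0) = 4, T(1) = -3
Characteristic equation: x² - 4x - 11 = 0.
Discriminant Δ = (4)² + 4·(11) = 60.
Roots r₁,₂ = (4 ± √60)/2, so r₁ = 2 + \sqrt{15}, r₂ = 2 - \sqrt{15}.
General solution: T(n) = A·r₁^n + B·r₂^n.
From the initial conditions, A + B = 4 and r₁A + r₂B = -3.
Since r₁ - r₂ = √60: A = (-3 - (4)r₂)/√60 = 2 - \frac{11 \sqrt{15}}{30}, and B = 4 - A = \frac{11 \sqrt{15}}{30} + 2.
So T(n) = \left(2 - \frac{11 \sqrt{15}}{30}\right)\left(2 + \sqrt{15}\right)^n + \left(\frac{11 \sqrt{15}}{30} + 2\right)\left(2 - \sqrt{15}\right)^n.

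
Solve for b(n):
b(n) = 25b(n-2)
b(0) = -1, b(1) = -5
Characteristic equation: x² - 25 = 0, which factors as (x - (5))(x - (-5)) = 0.
Roots r₁ = 5, r₂ = -5 (distinct).
General solution: b(n) = A·(5)^n + B·(-5)^n.
From b(0) = -1: A + B = -1.
From b(1) = -5: 5A - 5B = -5.
Solving: A = -1, B = 0.
So b(n) = - 5^{n}.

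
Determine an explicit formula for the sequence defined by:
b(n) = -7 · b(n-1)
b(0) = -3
Pure geometric recurrence with ratio -7.
By induction b(n) = b(0) · (-7)^n = - 3 \left(-7\right)^{n}.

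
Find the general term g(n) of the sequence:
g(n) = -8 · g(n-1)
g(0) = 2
Pure geometric recurrence with ratio -8.
By induction g(n) = g(0) · (-8)^n = 2 \left(-8\right)^{n}.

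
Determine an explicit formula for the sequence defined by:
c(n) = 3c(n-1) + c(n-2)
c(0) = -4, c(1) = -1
Characteristic equation: x² - 3x - 1 = 0.
Discriminant Δ = (3)² + 4·(1) = 13.
Roots r₁,₂ = (3 ± √13)/2, so r₁ = \frac{3}{2} + \frac{\sqrt{13}}{2}, r₂ = \frac{3}{2} - \frac{\sqrt{13}}{2}.
General solution: c(n) = A·r₁^n + B·r₂^n.
From the initial conditions, A + B = -4 and r₁A + r₂B = -1.
Since r₁ - r₂ = √13: A = (-1 - (-4)r₂)/√13 = -2 + \frac{5 \sqrt{13}}{13}, and B = -4 - A = -2 - \frac{5 \sqrt{13}}{13}.
So c(n) = \left(-2 + \frac{5 \sqrt{13}}{13}\right)\left(\frac{3}{2} + \frac{\sqrt{13}}{2}\right)^n + \left(-2 - \frac{5 \sqrt{13}}{13}\right)\left(\frac{3}{2} - \frac{\sqrt{13}}{2}\right)^n.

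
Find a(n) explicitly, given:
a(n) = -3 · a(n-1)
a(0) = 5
Pure geometric recurrence with ratio -3.
By induction a(n) = a(0) · (-3)^n = 5 \left(-3\right)^{n}.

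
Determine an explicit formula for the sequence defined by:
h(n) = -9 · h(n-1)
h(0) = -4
Pure geometric recurrence with ratio -9.
By induction h(n) = h(0) · (-9)^n = - 4 \left(-9\right)^{n}.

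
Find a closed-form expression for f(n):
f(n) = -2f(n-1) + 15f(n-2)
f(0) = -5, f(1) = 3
Characteristic equation: x² + 2x - 15 = 0, which factors as (x - (-5))(x - (3)) = 0.
Roots r₁ = -5, r₂ = 3 (distinct).
General solution: f(n) = A·(-5)^n + B·(3)^n.
From f(0) = -5: A + B = -5.
From f(1) = 3: -5A + 3B = 3.
Solving: A = - \frac{9}{4}, B = - \frac{11}{4}.
So f(n) = - \frac{9 \left(-5\right)^{n}}{4} - \frac{11 \cdot 3^{n}}{4}.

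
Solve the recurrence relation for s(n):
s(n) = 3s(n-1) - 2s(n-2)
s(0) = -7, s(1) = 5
Characteristic equation: x² - 3x + 2 = 0, which factors as (x - (2))(x - (1)) = 0.
Roots r₁ = 2, r₂ = 1 (distinct).
General solution: s(n) = A·(2)^n + B·(1)^n.
From s(0) = -7: A + B = -7.
From s(1) = 5: 2A + B = 5.
Solving: A = 12, B = -19.
So s(n) = 12 \cdot 2^{n} - 19.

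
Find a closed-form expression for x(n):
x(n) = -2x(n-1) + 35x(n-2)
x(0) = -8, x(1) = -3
Characteristic equation: x² + 2x - 35 = 0, which factors as (x - (-7))(x - (5)) = 0.
Roots r₁ = -7, r₂ = 5 (distinct).
General solution: x(n) = A·(-7)^n + B·(5)^n.
From x(0) = -8: A + B = -8.
From x(1) = -3: -7A + 5B = -3.
Solving: A = - \frac{37}{12}, B = - \frac{59}{12}.
So x(n) = - \frac{37 \left(-7\right)^{n}}{12} - \frac{59 \cdot 5^{n}}{12}.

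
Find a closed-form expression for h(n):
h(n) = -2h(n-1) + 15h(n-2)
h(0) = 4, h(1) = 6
Characteristic equation: x² + 2x - 15 = 0, which factors as (x - (3))(x - (-5)) = 0.
Roots r₁ = 3, r₂ = -5 (distinct).
General solution: h(n) = A·(3)^n + B·(-5)^n.
From h(0) = 4: A + B = 4.
From h(1) = 6: 3A - 5B = 6.
Solving: A = \frac{13}{4}, B = \frac{3}{4}.
So h(n) = \frac{3 \left(-5\right)^{n}}{4} + \frac{13 \cdot 3^{n}}{4}.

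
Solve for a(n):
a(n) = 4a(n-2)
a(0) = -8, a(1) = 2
Characteristic equation: x² - 4 = 0, which factors as (x - (2))(x - (-2)) = 0.
Roots r₁ = 2, r₂ = -2 (distinct).
General solution: a(n) = A·(2)^n + B·(-2)^n.
From a(0) = -8: A + B = -8.
From a(1) = 2: 2A - 2B = 2.
Solving: A = - \frac{7}{2}, B = - \frac{9}{2}.
So a(n) = - \frac{9 \left(-2\right)^{n}}{2} - \frac{7 \cdot 2^{n}}{2}.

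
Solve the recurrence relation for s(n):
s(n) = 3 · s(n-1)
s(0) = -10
Pure geometric recurrence with ratio 3.
By induction s(n) = s(0) · (3)^n = - 10 \cdot 3^{n}.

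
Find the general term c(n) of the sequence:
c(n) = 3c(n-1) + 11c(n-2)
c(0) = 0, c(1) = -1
Characteristic equation: x² - 3x - 11 = 0.
Discriminant Δ = (3)² + 4·(11) = 53.
Roots r₁,₂ = (3 ± √53)/2, so r₁ = \frac{3}{2} + \frac{\sqrt{53}}{2}, r₂ = \frac{3}{2} - \frac{\sqrt{53}}{2}.
General solution: c(n) = A·r₁^n + B·r₂^n.
From the initial conditions, A + B = 0 and r₁A + r₂B = -1.
Since r₁ - r₂ = √53: A = (-1 - (0)r₂)/√53 = - \frac{\sqrt{53}}{53}, and B = 0 - A = \frac{\sqrt{53}}{53}.
So c(n) = \left(- \frac{\sqrt{53}}{53}\right)\left(\frac{3}{2} + \frac{\sqrt{53}}{2}\right)^n + \left(\frac{\sqrt{53}}{53}\right)\left(\frac{3}{2} - \frac{\sqrt{53}}{2}\right)^n.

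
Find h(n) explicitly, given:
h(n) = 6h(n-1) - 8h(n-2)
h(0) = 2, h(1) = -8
Characteristic equation: x² - 6x + 8 = 0, which factors as (x - (4))(x - (2)) = 0.
Roots r₁ = 4, r₂ = 2 (distinct).
General solution: h(n) = A·(4)^n + B·(2)^n.
From h(0) = 2: A + B = 2.
From h(1) = -8: 4A + 2B = -8.
Solving: A = -6, B = 8.
So h(n) = 8 \cdot 2^{n} - 6 \cdot 4^{n}.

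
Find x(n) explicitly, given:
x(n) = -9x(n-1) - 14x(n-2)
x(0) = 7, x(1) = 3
Characteristic equation: x² + 9x + 14 = 0, which factors as (x - (-7))(x - (-2)) = 0.
Roots r₁ = -7, r₂ = -2 (distinct).
General solution: x(n) = A·(-7)^n + B·(-2)^n.
From x(0) = 7: A + B = 7.
From x(1) = 3: -7A - 2B = 3.
Solving: A = - \frac{17}{5}, B = \frac{52}{5}.
So x(n) = \frac{52 \left(-2\right)^{n}}{5} - \frac{17 \left(-7\right)^{n}}{5}.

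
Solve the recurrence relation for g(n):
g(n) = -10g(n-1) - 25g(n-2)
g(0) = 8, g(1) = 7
Characteristic equation: x² + 10x + 25 = 0, which is (x - (-5))².
Repeated root r = -5.
General solution: g(n) = (A + Bn)·(-5)^n.
From g(0) = 8: A = 8.
From g(1) = 7: (A + B)·(-5) = 7 ⇒ B = - \frac{47}{5}.
So g(n) = \left(8 - \frac{47 n}{5}\right) \cdot (-5)^n.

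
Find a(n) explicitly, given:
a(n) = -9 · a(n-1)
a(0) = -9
Pure geometric recurrence with ratio -9.
By induction a(n) = a(0) · (-9)^n = - 9 \left(-9\right)^{n}.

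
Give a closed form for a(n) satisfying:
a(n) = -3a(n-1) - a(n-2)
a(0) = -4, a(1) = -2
Characteristic equation: x² + 3x + 1 = 0.
Discriminant Δ = (-3)² + 4·(-1) = 5.
Roots r₁,₂ = (-3 ± √5)/2, so r₁ = - \frac{3}{2} + \frac{\sqrt{5}}{2}, r₂ = - \frac{3}{2} - \frac{\sqrt{5}}{2}.
General solution: a(n) = A·r₁^n + B·r₂^n.
From the initial conditions, A + B = -4 and r₁A + r₂B = -2.
Since r₁ - r₂ = √5: A = (-2 - (-4)r₂)/√5 = - \frac{8 \sqrt{5}}{5} - 2, and B = -4 - A = -2 + \frac{8 \sqrt{5}}{5}.
So a(n) = \left(- \frac{8 \sqrt{5}}{5} - 2\right)\left(- \frac{3}{2} + \frac{\sqrt{5}}{2}\right)^n + \left(-2 + \frac{8 \sqrt{5}}{5}\right)\left(- \frac{3}{2} - \frac{\sqrt{5}}{2}\right)^n.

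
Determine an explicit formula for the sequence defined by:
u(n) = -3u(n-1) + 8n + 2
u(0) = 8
First-order linear with linear forcing.
Homogeneous solution: u_h(n) = A·(-3)^n.
Try particular u_p(n) = pn + q. Substituting:
  pn + q = -3(p(n-1) + q) + 8n + 2.
Matching the n-coefficient: p = -3p + 8 ⇒ p = 2.
Matching constants: q = 3p - 3q + 2 ⇒ q = 2.
General: u(n) = A·(-3)^n + 2 n + 2.
Apply u(0) = 8: A + 2 = 8 ⇒ A = 6.
So u(n) = 6 \left(-3\right)^{n} + 2 n + 2.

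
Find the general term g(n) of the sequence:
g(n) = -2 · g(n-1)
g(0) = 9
Pure geometric recurrence with ratio -2.
By induction g(n) = g(0) · (-2)^n = 9 \left(-2\right)^{n}.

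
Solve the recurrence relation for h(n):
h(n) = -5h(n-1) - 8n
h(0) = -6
First-order linear with linear forcing.
Homogeneous solution: h_h(n) = A·(-5)^n.
Try particular h_p(n) = pn + q. Substituting:
  pn + q = -5(p(n-1) + q) - 8n.
Matching the n-coefficient: p = -5p - 8 ⇒ p = - \frac{4}{3}.
Matching constants: q = 5p - 5q ⇒ q = - \frac{10}{9}.
General: h(n) = A·(-5)^n - \frac{4 n}{3} - \frac{10}{9}.
Apply h(0) = -6: A - \frac{10}{9} = -6 ⇒ A = - \frac{44}{9}.
So h(n) = - \frac{44 \left(-5\right)^{n}}{9} - \frac{4 n}{3} - \frac{10}{9}.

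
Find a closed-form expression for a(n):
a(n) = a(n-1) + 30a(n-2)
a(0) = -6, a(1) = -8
Characteristic equation: x² - x - 30 = 0, which factors as (x - (-5))(x - (6)) = 0.
Roots r₁ = -5, r₂ = 6 (distinct).
General solution: a(n) = A·(-5)^n + B·(6)^n.
From a(0) = -6: A + B = -6.
From a(1) = -8: -5A + 6B = -8.
Solving: A = - \frac{28}{11}, B = - \frac{38}{11}.
So a(n) = - \frac{28 \left(-5\right)^{n}}{11} - \frac{38 \cdot 6^{n}}{11}.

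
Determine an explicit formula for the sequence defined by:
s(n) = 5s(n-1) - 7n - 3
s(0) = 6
First-order linear with linear forcing.
Homogeneous solution: s_h(n) = A·(5)^n.
Try particular s_p(n) = pn + q. Substituting:
  pn + q = 5(p(n-1) + q) - 7n - 3.
Matching the n-coefficient: p = 5p - 7 ⇒ p = \frac{7}{4}.
Matching constants: q = -5p + 5q - 3 ⇒ q = \frac{47}{16}.
General: s(n) = A·(5)^n + \frac{7 n}{4} + \frac{47}{16}.
Apply s(0) = 6: A + \frac{47}{16} = 6 ⇒ A = \frac{49}{16}.
So s(n) = \frac{49 \cdot 5^{n}}{16} + \frac{7 n}{4} + \frac{47}{16}.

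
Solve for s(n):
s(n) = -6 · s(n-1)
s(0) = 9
Pure geometric recurrence with ratio -6.
By induction s(n) = s(0) · (-6)^n = 9 \left(-6\right)^{n}.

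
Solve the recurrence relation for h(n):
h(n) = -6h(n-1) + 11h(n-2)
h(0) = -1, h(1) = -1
Characteristic equation: x² + 6x - 11 = 0.
Discriminant Δ = (-6)² + 4·(11) = 80.
Roots r₁,₂ = (-6 ± √80)/2, so r₁ = -3 + 2 \sqrt{5}, r₂ = - 2 \sqrt{5} - 3.
General solution: h(n) = A·r₁^n + B·r₂^n.
From the initial conditions, A + B = -1 and r₁A + r₂B = -1.
Since r₁ - r₂ = √80: A = (-1 - (-1)r₂)/√80 = - \frac{1}{2} - \frac{\sqrt{5}}{5}, and B = -1 - A = - \frac{1}{2} + \frac{\sqrt{5}}{5}.
So h(n) = \left(- \frac{1}{2} - \frac{\sqrt{5}}{5}\right)\left(-3 + 2 \sqrt{5}\right)^n + \left(- \frac{1}{2} + \frac{\sqrt{5}}{5}\right)\left(- 2 \sqrt{5} - 3\right)^n.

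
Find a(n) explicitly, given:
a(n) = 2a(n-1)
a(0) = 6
This is a homogeneous first-order recurrence with ratio 2.
By induction a(n) = a(0) · (2)^n = 6 \cdot 2^{n}.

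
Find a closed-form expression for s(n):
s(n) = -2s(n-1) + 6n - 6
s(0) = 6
First-order linear with linear forcing.
Homogeneous solution: s_h(n) = A·(-2)^n.
Try particular s_p(n) = pn + q. Substituting:
  pn + q = -2(p(n-1) + q) + 6n - 6.
Matching the n-coefficient: p = -2p + 6 ⇒ p = 2.
Matching constants: q = 2p - 2q - 6 ⇒ q = - \frac{2}{3}.
General: s(n) = A·(-2)^n + 2 n - \frac{2}{3}.
Apply s(0) = 6: A - \frac{2}{3} = 6 ⇒ A = \frac{20}{3}.
So s(n) = \frac{20 \left(-2\right)^{n}}{3} + 2 n - \frac{2}{3}.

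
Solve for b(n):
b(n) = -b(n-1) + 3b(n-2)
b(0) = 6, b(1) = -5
Characteristic equation: x² + x - 3 = 0.
Discriminant Δ = (-1)² + 4·(3) = 13.
Roots r₁,₂ = (-1 ± √13)/2, so r₁ = - \frac{1}{2} + \frac{\sqrt{13}}{2}, r₂ = - \frac{\sqrt{13}}{2} - \frac{1}{2}.
General solution: b(n) = A·r₁^n + B·r₂^n.
From the initial conditions, A + B = 6 and r₁A + r₂B = -5.
Since r₁ - r₂ = √13: A = (-5 - (6)r₂)/√13 = 3 - \frac{2 \sqrt{13}}{13}, and B = 6 - A = \frac{2 \sqrt{13}}{13} + 3.
So b(n) = \left(3 - \frac{2 \sqrt{13}}{13}\right)\left(- \frac{1}{2} + \frac{\sqrt{13}}{2}\right)^n + \left(\frac{2 \sqrt{13}}{13} + 3\right)\left(- \frac{\sqrt{13}}{2} - \frac{1}{2}\right)^n.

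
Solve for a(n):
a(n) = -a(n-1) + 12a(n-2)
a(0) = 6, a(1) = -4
Characteristic equation: x² + x - 12 = 0, which factors as (x - (-4))(x - (3)) = 0.
Roots r₁ = -4, r₂ = 3 (distinct).
General solution: a(n) = A·(-4)^n + B·(3)^n.
From a(0) = 6: A + B = 6.
From a(1) = -4: -4A + 3B = -4.
Solving: A = \frac{22}{7}, B = \frac{20}{7}.
So a(n) = \frac{22 \left(-4\right)^{n}}{7} + \frac{20 \cdot 3^{n}}{7}.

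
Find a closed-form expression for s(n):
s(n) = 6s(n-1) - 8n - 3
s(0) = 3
First-order linear with linear forcing.
Homogeneous solution: s_h(n) = A·(6)^n.
Try particular s_p(n) = pn + q. Substituting:
  pn + q = 6(p(n-1) + q) - 8n - 3.
Matching the n-coefficient: p = 6p - 8 ⇒ p = \frac{8}{5}.
Matching constants: q = -6p + 6q - 3 ⇒ q = \frac{63}{25}.
General: s(n) = A·(6)^n + \frac{8 n}{5} + \frac{63}{25}.
Apply s(0) = 3: A + \frac{63}{25} = 3 ⇒ A = \frac{12}{25}.
So s(n) = \frac{12 \cdot 6^{n}}{25} + \frac{8 n}{5} + \frac{63}{25}.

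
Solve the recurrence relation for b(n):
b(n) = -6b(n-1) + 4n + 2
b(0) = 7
First-order linear with linear forcing.
Homogeneous solution: b_h(n) = A·(-6)^n.
Try particular b_p(n) = pn + q. Substituting:
  pn + q = -6(p(n-1) + q) + 4n + 2.
Matching the n-coefficient: p = -6p + 4 ⇒ p = \frac{4}{7}.
Matching constants: q = 6p - 6q + 2 ⇒ q = \frac{38}{49}.
General: b(n) = A·(-6)^n + \frac{4 n}{7} + \frac{38}{49}.
Apply b(0) = 7: A + \frac{38}{49} = 7 ⇒ A = \frac{305}{49}.
So b(n) = \frac{305 \left(-6\right)^{n}}{49} + \frac{4 n}{7} + \frac{38}{49}.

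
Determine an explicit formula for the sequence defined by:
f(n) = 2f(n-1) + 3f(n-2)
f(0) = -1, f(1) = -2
Characteristic equation: x² - 2x - 3 = 0, which factors as (x - (-1))(x - (3)) = 0.
Roots r₁ = -1, r₂ = 3 (distinct).
General solution: f(n) = A·(-1)^n + B·(3)^n.
From f(0) = -1: A + B = -1.
From f(1) = -2: -A + 3B = -2.
Solving: A = - \frac{1}{4}, B = - \frac{3}{4}.
So f(n) = - \frac{\left(-1\right)^{n}}{4} - \frac{3 \cdot 3^{n}}{4}.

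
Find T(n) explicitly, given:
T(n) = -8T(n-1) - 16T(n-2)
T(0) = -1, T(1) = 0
Characteristic equation: x² + 8x + 16 = 0, which is (x - (-4))².
Repeated root r = -4.
General solution: T(n) = (A + Bn)·(-4)^n.
From T(0) = -1: A = -1.
From T(1) = 0: (A + B)·(-4) = 0 ⇒ B = 1.
So T(n) = \left(n - 1\right) \cdot (-4)^n.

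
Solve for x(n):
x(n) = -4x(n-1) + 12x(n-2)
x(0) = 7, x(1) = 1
Characteristic equation: x² + 4x - 12 = 0, which factors as (x - (-6))(x - (2)) = 0.
Roots r₁ = -6, r₂ = 2 (distinct).
General solution: x(n) = A·(-6)^n + B·(2)^n.
From x(0) = 7: A + B = 7.
From x(1) = 1: -6A + 2B = 1.
Solving: A = \frac{13}{8}, B = \frac{43}{8}.
So x(n) = \frac{13 \left(-6\right)^{n}}{8} + \frac{43 \cdot 2^{n}}{8}.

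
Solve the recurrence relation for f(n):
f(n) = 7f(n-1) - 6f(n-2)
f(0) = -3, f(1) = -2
Characteristic equation: x² - 7x + 6 = 0, which factors as (x - (6))(x - (1)) = 0.
Roots r₁ = 6, r₂ = 1 (distinct).
General solution: f(n) = A·(6)^n + B·(1)^n.
From f(0) = -3: A + B = -3.
From f(1) = -2: 6A + B = -2.
Solving: A = \frac{1}{5}, B = - \frac{16}{5}.
So f(n) = \frac{6^{n}}{5} - \frac{16}{5}.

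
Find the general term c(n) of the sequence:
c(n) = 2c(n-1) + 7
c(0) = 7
First-order linear non-homogeneous.
Homogeneous solution: c_h(n) = A·(2)^n.
Try constant particular solution c_p = K: K = 2K + 7 ⇒ K = -7.
General: c(n) = A·(2)^n - 7.
Apply c(0) = 7: A - 7 = 7 ⇒ A = 14.
So c(n) = 14 \cdot 2^{n} - 7.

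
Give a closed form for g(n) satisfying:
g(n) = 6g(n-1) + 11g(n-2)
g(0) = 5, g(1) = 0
Characteristic equation: x² - 6x - 11 = 0.
Discriminant Δ = (6)² + 4·(11) = 80.
Roots r₁,₂ = (6 ± √80)/2, so r₁ = 3 + 2 \sqrt{5}, r₂ = 3 - 2 \sqrt{5}.
General solution: g(n) = A·r₁^n + B·r₂^n.
From the initial conditions, A + B = 5 and r₁A + r₂B = 0.
Since r₁ - r₂ = √80: A = (0 - (5)r₂)/√80 = \frac{5}{2} - \frac{3 \sqrt{5}}{4}, and B = 5 - A = \frac{3 \sqrt{5}}{4} + \frac{5}{2}.
So g(n) = \left(\frac{5}{2} - \frac{3 \sqrt{5}}{4}\right)\left(3 + 2 \sqrt{5}\right)^n + \left(\frac{3 \sqrt{5}}{4} + \frac{5}{2}\right)\left(3 - 2 \sqrt{5}\right)^n.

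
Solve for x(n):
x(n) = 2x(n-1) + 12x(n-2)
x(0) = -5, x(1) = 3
Characteristic equation: x² - 2x - 12 = 0.
Discriminant Δ = (2)² + 4·(12) = 52.
Roots r₁,₂ = (2 ± √52)/2, so r₁ = 1 + \sqrt{13}, r₂ = 1 - \sqrt{13}.
General solution: x(n) = A·r₁^n + B·r₂^n.
From the initial conditions, A + B = -5 and r₁A + r₂B = 3.
Since r₁ - r₂ = √52: A = (3 - (-5)r₂)/√52 = - \frac{5}{2} + \frac{4 \sqrt{13}}{13}, and B = -5 - A = - \frac{5}{2} - \frac{4 \sqrt{13}}{13}.
So x(n) = \left(- \frac{5}{2} + \frac{4 \sqrt{13}}{13}\right)\left(1 + \sqrt{13}\right)^n + \left(- \frac{5}{2} - \frac{4 \sqrt{13}}{13}\right)\left(1 - \sqrt{13}\right)^n.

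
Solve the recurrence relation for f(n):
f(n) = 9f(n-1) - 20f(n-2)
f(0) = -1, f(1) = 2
Characteristic equation: x² - 9x + 20 = 0, which factors as (x - (4))(x - (5)) = 0.
Roots r₁ = 4, r₂ = 5 (distinct).
General solution: f(n) = A·(4)^n + B·(5)^n.
From f(0) = -1: A + B = -1.
From f(1) = 2: 4A + 5B = 2.
Solving: A = -7, B = 6.
So f(n) = - 7 \cdot 4^{n} + 6 \cdot 5^{n}.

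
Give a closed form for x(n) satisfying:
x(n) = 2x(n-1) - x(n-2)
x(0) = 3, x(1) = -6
Characteristic equation: x² - 2x + 1 = 0, which is (x - (1))².
Repeated root r = 1.
General solution: x(n) = (A + Bn)·(1)^n.
From x(0) = 3: A = 3.
From x(1) = -6: (A + B)·(1) = -6 ⇒ B = -9.
So x(n) = \left(3 - 9 n\right) \cdot (1)^n.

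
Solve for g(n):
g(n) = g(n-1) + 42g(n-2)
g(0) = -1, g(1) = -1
Characteristic equation: x² - x - 42 = 0, which factors as (x - (7))(x - (-6)) = 0.
Roots r₁ = 7, r₂ = -6 (distinct).
General solution: g(n) = A·(7)^n + B·(-6)^n.
From g(0) = -1: A + B = -1.
From g(1) = -1: 7A - 6B = -1.
Solving: A = - \frac{7}{13}, B = - \frac{6}{13}.
So g(n) = - \frac{6 \left(-6\right)^{n}}{13} - \frac{7 \cdot 7^{n}}{13}.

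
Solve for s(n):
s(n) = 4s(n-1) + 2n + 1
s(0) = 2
First-order linear with linear forcing.
Homogeneous solution: s_h(n) = A·(4)^n.
Try particular s_p(n) = pn + q. Substituting:
  pn + q = 4(p(n-1) + q) + 2n + 1.
Matching the n-coefficient: p = 4p + 2 ⇒ p = - \frac{2}{3}.
Matching constants: q = -4p + 4q + 1 ⇒ q = - \frac{11}{9}.
General: s(n) = A·(4)^n - \frac{2 n}{3} - \frac{11}{9}.
Apply s(0) = 2: A - \frac{11}{9} = 2 ⇒ A = \frac{29}{9}.
So s(n) = \frac{29 \cdot 4^{n}}{9} - \frac{2 n}{3} - \frac{11}{9}.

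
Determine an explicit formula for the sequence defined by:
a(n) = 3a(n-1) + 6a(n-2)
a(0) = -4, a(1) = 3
Characteristic equation: x² - 3x - 6 = 0.
Discriminant Δ = (3)² + 4·(6) = 33.
Roots r₁,₂ = (3 ± √33)/2, so r₁ = \frac{3}{2} + \frac{\sqrt{33}}{2}, r₂ = \frac{3}{2} - \frac{\sqrt{33}}{2}.
General solution: a(n) = A·r₁^n + B·r₂^n.
From the initial conditions, A + B = -4 and r₁A + r₂B = 3.
Since r₁ - r₂ = √33: A = (3 - (-4)r₂)/√33 = -2 + \frac{3 \sqrt{33}}{11}, and B = -4 - A = -2 - \frac{3 \sqrt{33}}{11}.
So a(n) = \left(-2 + \frac{3 \sqrt{33}}{11}\right)\left(\frac{3}{2} + \frac{\sqrt{33}}{2}\right)^n + \left(-2 - \frac{3 \sqrt{33}}{11}\right)\left(\frac{3}{2} - \frac{\sqrt{33}}{2}\right)^n.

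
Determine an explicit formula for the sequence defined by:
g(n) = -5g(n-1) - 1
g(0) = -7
First-order linear non-homogeneous.
Homogeneous solution: g_h(n) = A·(-5)^n.
Try constant particular solution g_p = K: K = -5K - 1 ⇒ K = - \frac{1}{6}.
General: g(n) = A·(-5)^n - \frac{1}{6}.
Apply g(0) = -7: A - \frac{1}{6} = -7 ⇒ A = - \frac{41}{6}.
So g(n) = - \frac{41 \left(-5\right)^{n}}{6} - \frac{1}{6}.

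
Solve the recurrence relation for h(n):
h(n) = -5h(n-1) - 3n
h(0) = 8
First-order linear with linear forcing.
Homogeneous solution: h_h(n) = A·(-5)^n.
Try particular h_p(n) = pn + q. Substituting:
  pn + q = -5(p(n-1) + q) - 3n.
Matching the n-coefficient: p = -5p - 3 ⇒ p = - \frac{1}{2}.
Matching constants: q = 5p - 5q ⇒ q = - \frac{5}{12}.
General: h(n) = A·(-5)^n - \frac{n}{2} - \frac{5}{12}.
Apply h(0) = 8: A - \frac{5}{12} = 8 ⇒ A = \frac{101}{12}.
So h(n) = \frac{101 \left(-5\right)^{n}}{12} - \frac{n}{2} - \frac{5}{12}.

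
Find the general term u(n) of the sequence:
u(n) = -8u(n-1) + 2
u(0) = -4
First-order linear non-homogeneous.
Homogeneous solution: u_h(n) = A·(-8)^n.
Try constant particular solution u_p = K: K = -8K + 2 ⇒ K = \frac{2}{9}.
General: u(n) = A·(-8)^n + \frac{2}{9}.
Apply u(0) = -4: A + \frac{2}{9} = -4 ⇒ A = - \frac{38}{9}.
So u(n) = \frac{2}{9} - \frac{38 \left(-8\right)^{n}}{9}.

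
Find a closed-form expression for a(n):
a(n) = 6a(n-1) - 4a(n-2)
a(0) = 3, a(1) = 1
Characteristic equation: x² - 6x + 4 = 0.
Discriminant Δ = (6)² + 4·(-4) = 20.
Roots r₁,₂ = (6 ± √20)/2, so r₁ = \sqrt{5} + 3, r₂ = 3 - \sqrt{5}.
General solution: a(n) = A·r₁^n + B·r₂^n.
From the initial conditions, A + B = 3 and r₁A + r₂B = 1.
Since r₁ - r₂ = √20: A = (1 - (3)r₂)/√20 = \frac{3}{2} - \frac{4 \sqrt{5}}{5}, and B = 3 - A = \frac{3}{2} + \frac{4 \sqrt{5}}{5}.
So a(n) = \left(\frac{3}{2} - \frac{4 \sqrt{5}}{5}\right)\left(\sqrt{5} + 3\right)^n + \left(\frac{3}{2} + \frac{4 \sqrt{5}}{5}\right)\left(3 - \sqrt{5}\right)^n.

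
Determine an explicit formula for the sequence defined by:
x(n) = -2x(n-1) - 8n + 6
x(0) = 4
First-order linear with linear forcing.
Homogeneous solution: x_h(n) = A·(-2)^n.
Try particular x_p(n) = pn + q. Substituting:
  pn + q = -2(p(n-1) + q) - 8n + 6.
Matching the n-coefficient: p = -2p - 8 ⇒ p = - \frac{8}{3}.
Matching constants: q = 2p - 2q + 6 ⇒ q = \frac{2}{9}.
General: x(n) = A·(-2)^n - \frac{8 n}{3} + \frac{2}{9}.
Apply x(0) = 4: A + \frac{2}{9} = 4 ⇒ A = \frac{34}{9}.
So x(n) = \frac{34 \left(-2\right)^{n}}{9} - \frac{8 n}{3} + \frac{2}{9}.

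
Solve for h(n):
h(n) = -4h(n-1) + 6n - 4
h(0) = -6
First-order linear with linear forcing.
Homogeneous solution: h_h(n) = A·(-4)^n.
Try particular h_p(n) = pn + q. Substituting:
  pn + q = -4(p(n-1) + q) + 6n - 4.
Matching the n-coefficient: p = -4p + 6 ⇒ p = \frac{6}{5}.
Matching constants: q = 4p - 4q - 4 ⇒ q = \frac{4}{25}.
General: h(n) = A·(-4)^n + \frac{6 n}{5} + \frac{4}{25}.
Apply h(0) = -6: A + \frac{4}{25} = -6 ⇒ A = - \frac{154}{25}.
So h(n) = - \frac{154 \left(-4\right)^{n}}{25} + \frac{6 n}{5} + \frac{4}{25}.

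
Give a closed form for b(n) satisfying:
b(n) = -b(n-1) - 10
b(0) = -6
First-order linear non-homogeneous.
Homogeneous solution: b_h(n) = A·(-1)^n.
Try constant particular solution b_p = K: K = -K - 10 ⇒ K = -5.
General: b(n) = A·(-1)^n - 5.
Apply b(0) = -6: A - 5 = -6 ⇒ A = -1.
So b(n) = - \left(-1\right)^{n} - 5.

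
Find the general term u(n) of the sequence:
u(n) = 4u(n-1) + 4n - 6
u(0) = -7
First-order linear with linear forcing.
Homogeneous solution: u_h(n) = A·(4)^n.
Try particular u_p(n) = pn + q. Substituting:
  pn + q = 4(p(n-1) + q) + 4n - 6.
Matching the n-coefficient: p = 4p + 4 ⇒ p = - \frac{4}{3}.
Matching constants: q = -4p + 4q - 6 ⇒ q = \frac{2}{9}.
General: u(n) = A·(4)^n - \frac{4 n}{3} + \frac{2}{9}.
Apply u(0) = -7: A + \frac{2}{9} = -7 ⇒ A = - \frac{65}{9}.
So u(n) = - \frac{65 \cdot 4^{n}}{9} - \frac{4 n}{3} + \frac{2}{9}.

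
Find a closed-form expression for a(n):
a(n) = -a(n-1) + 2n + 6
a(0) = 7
First-order linear with linear forcing.
Homogeneous solution: a_h(n) = A·(-1)^n.
Try particular a_p(n) = pn + q. Substituting:
  pn + q = -(p(n-1) + q) + 2n + 6.
Matching the n-coefficient: p = -p + 2 ⇒ p = 1.
Matching constants: q = p - q + 6 ⇒ q = \frac{7}{2}.
General: a(n) = A·(-1)^n + n + \frac{7}{2}.
Apply a(0) = 7: A + \frac{7}{2} = 7 ⇒ A = \frac{7}{2}.
So a(n) = \frac{7 \left(-1\right)^{n}}{2} + n + \frac{7}{2}.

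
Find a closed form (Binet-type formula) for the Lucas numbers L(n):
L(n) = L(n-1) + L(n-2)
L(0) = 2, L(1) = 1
This is the Lucas sequence.
Characteristic equation: x² - x - 1 = 0; roots r₁ = \frac{1}{2} + \frac{\sqrt{5}}{2}, r₂ = \frac{1}{2} - \frac{\sqrt{5}}{2}.
General: L(n) = A·r₁^n + B·r₂^n. Solving with L(0)=2, L(1)=1 gives A = 1, B = 1.
So L(n) = 2^{- n} \left(\left(1 - \sqrt{5}\right)^{n} + \left(1 + \sqrt{5}\right)^{n}\right).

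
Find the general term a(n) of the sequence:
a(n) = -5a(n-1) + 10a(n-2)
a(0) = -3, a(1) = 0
Characteristic equation: x² + 5x - 10 = 0.
Discriminant Δ = (-5)² + 4·(10) = 65.
Roots r₁,₂ = (-5 ± √65)/2, so r₁ = - \frac{5}{2} + \frac{\sqrt{65}}{2}, r₂ = - \frac{\sqrt{65}}{2} - \frac{5}{2}.
General solution: a(n) = A·r₁^n + B·r₂^n.
From the initial conditions, A + B = -3 and r₁A + r₂B = 0.
Since r₁ - r₂ = √65: A = (0 - (-3)r₂)/√65 = - \frac{3}{2} - \frac{3 \sqrt{65}}{26}, and B = -3 - A = - \frac{3}{2} + \frac{3 \sqrt{65}}{26}.
So a(n) = \left(- \frac{3}{2} - \frac{3 \sqrt{65}}{26}\right)\left(- \frac{5}{2} + \frac{\sqrt{65}}{2}\right)^n + \left(- \frac{3}{2} + \frac{3 \sqrt{65}}{26}\right)\left(- \frac{\sqrt{65}}{2} - \frac{5}{2}\right)^n.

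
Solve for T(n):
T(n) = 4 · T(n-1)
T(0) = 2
Pure geometric recurrence with ratio 4.
By induction T(n) = T(0) · (4)^n = 2 \cdot 4^{n}.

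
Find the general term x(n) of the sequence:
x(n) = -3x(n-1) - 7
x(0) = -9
First-order linear non-homogeneous.
Homogeneous solution: x_h(n) = A·(-3)^n.
Try constant particular solution x_p = K: K = -3K - 7 ⇒ K = - \frac{7}{4}.
General: x(n) = A·(-3)^n - \frac{7}{4}.
Apply x(0) = -9: A - \frac{7}{4} = -9 ⇒ A = - \frac{29}{4}.
So x(n) = - \frac{29 \left(-3\right)^{n}}{4} - \frac{7}{4}.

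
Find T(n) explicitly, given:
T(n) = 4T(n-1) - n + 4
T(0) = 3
First-order linear with linear forcing.
Homogeneous solution: T_h(n) = A·(4)^n.
Try particular T_p(n) = pn + q. Substituting:
  pn + q = 4(p(n-1) + q) - n + 4.
Matching the n-coefficient: p = 4p - 1 ⇒ p = \frac{1}{3}.
Matching constants: q = -4p + 4q + 4 ⇒ q = - \frac{8}{9}.
General: T(n) = A·(4)^n + \frac{n}{3} - \frac{8}{9}.
Apply T(0) = 3: A - \frac{8}{9} = 3 ⇒ A = \frac{35}{9}.
So T(n) = \frac{35 \cdot 4^{n}}{9} + \frac{n}{3} - \frac{8}{9}.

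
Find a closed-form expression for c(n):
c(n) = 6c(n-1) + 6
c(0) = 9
First-order linear non-homogeneous.
Homogeneous solution: c_h(n) = A·(6)^n.
Try constant particular solution c_p = K: K = 6K + 6 ⇒ K = - \frac{6}{5}.
General: c(n) = A·(6)^n - \frac{6}{5}.
Apply c(0) = 9: A - \frac{6}{5} = 9 ⇒ A = \frac{51}{5}.
So c(n) = \frac{51 \cdot 6^{n}}{5} - \frac{6}{5}.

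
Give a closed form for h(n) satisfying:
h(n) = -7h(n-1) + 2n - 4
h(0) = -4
First-order linear with linear forcing.
Homogeneous solution: h_h(n) = A·(-7)^n.
Try particular h_p(n) = pn + q. Substituting:
  pn + q = -7(p(n-1) + q) + 2n - 4.
Matching the n-coefficient: p = -7p + 2 ⇒ p = \frac{1}{4}.
Matching constants: q = 7p - 7q - 4 ⇒ q = - \frac{9}{32}.
General: h(n) = A·(-7)^n + \frac{n}{4} - \frac{9}{32}.
Apply h(0) = -4: A - \frac{9}{32} = -4 ⇒ A = - \frac{119}{32}.
So h(n) = - \frac{119 \left(-7\right)^{n}}{32} + \frac{n}{4} - \frac{9}{32}.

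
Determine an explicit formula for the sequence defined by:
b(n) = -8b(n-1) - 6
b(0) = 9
First-order linear non-homogeneous.
Homogeneous solution: b_h(n) = A·(-8)^n.
Try constant particular solution b_p = K: K = -8K - 6 ⇒ K = - \frac{2}{3}.
General: b(n) = A·(-8)^n - \frac{2}{3}.
Apply b(0) = 9: A - \frac{2}{3} = 9 ⇒ A = \frac{29}{3}.
So b(n) = \frac{29 \left(-8\right)^{n}}{3} - \frac{2}{3}.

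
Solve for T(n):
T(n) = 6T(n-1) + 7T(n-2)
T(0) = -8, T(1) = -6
Characteristic equation: x² - 6x - 7 = 0, which factors as (x - (7))(x - (-1)) = 0.
Roots r₁ = 7, r₂ = -1 (distinct).
General solution: T(n) = A·(7)^n + B·(-1)^n.
From T(0) = -8: A + B = -8.
From T(1) = -6: 7A - B = -6.
Solving: A = - \frac{7}{4}, B = - \frac{25}{4}.
So T(n) = - \frac{25 \left(-1\right)^{n}}{4} - \frac{7 \cdot 7^{n}}{4}.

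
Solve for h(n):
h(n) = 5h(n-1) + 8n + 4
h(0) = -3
First-order linear with linear forcing.
Homogeneous solution: h_h(n) = A·(5)^n.
Try particular h_p(n) = pn + q. Substituting:
  pn + q = 5(p(n-1) + q) + 8n + 4.
Matching the n-coefficient: p = 5p + 8 ⇒ p = -2.
Matching constants: q = -5p + 5q + 4 ⇒ q = - \frac{7}{2}.
General: h(n) = A·(5)^n - 2 n - \frac{7}{2}.
Apply h(0) = -3: A - \frac{7}{2} = -3 ⇒ A = \frac{1}{2}.
So h(n) = \frac{5^{n}}{2} - 2 n - \frac{7}{2}.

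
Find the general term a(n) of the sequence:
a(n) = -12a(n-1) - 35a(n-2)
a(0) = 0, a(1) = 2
Characteristic equation: x² + 12x + 35 = 0, which factors as (x - (-5))(x - (-7)) = 0.
Roots r₁ = -5, r₂ = -7 (distinct).
General solution: a(n) = A·(-5)^n + B·(-7)^n.
From a(0) = 0: A + B = 0.
From a(1) = 2: -5A - 7B = 2.
Solving: A = 1, B = -1.
So a(n) = \left(-5\right)^{n} - \left(-7\right)^{n}.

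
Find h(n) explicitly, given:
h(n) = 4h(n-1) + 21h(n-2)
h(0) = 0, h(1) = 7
Characteristic equation: x² - 4x - 21 = 0, which factors as (x - (7))(x - (-3)) = 0.
Roots r₁ = 7, r₂ = -3 (distinct).
General solution: h(n) = A·(7)^n + B·(-3)^n.
From h(0) = 0: A + B = 0.
From h(1) = 7: 7A - 3B = 7.
Solving: A = \frac{7}{10}, B = - \frac{7}{10}.
So h(n) = - \frac{7 \left(-3\right)^{n}}{10} + \frac{7 \cdot 7^{n}}{10}.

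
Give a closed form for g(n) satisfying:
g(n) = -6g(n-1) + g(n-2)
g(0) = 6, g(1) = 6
Characteristic equation: x² + 6x - 1 = 0.
Discriminant Δ = (-6)² + 4·(1) = 40.
Roots r₁,₂ = (-6 ± √40)/2, so r₁ = -3 + \sqrt{10}, r₂ = - \sqrt{10} - 3.
General solution: g(n) = A·r₁^n + B·r₂^n.
From the initial conditions, A + B = 6 and r₁A + r₂B = 6.
Since r₁ - r₂ = √40: A = (6 - (6)r₂)/√40 = 3 + \frac{6 \sqrt{10}}{5}, and B = 6 - A = 3 - \frac{6 \sqrt{10}}{5}.
So g(n) = \left(3 + \frac{6 \sqrt{10}}{5}\right)\left(-3 + \sqrt{10}\right)^n + \left(3 - \frac{6 \sqrt{10}}{5}\right)\left(- \sqrt{10} - 3\right)^n.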